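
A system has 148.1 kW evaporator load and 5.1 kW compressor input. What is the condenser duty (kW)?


Q_cond = Q_evap + W
Q_cond = 148.1 + 5.1
Q_cond = 153.2 kW

153.2


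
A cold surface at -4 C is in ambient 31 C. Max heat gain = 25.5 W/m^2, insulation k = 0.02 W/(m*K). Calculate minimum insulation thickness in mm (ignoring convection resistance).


dT = 31 - (-4) = 35 K
thickness = k * dT / q_max * 1000
thickness = 0.02 * 35 / 25.5 * 1000
thickness = 27.5 mm

27.5


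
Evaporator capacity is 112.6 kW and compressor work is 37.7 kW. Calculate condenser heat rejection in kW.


Q_cond = Q_evap + W
Q_cond = 112.6 + 37.7
Q_cond = 150.3 kW

150.3


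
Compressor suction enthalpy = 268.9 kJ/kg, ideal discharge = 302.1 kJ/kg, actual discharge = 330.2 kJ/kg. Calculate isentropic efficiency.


dh_ideal = 302.1 - 268.9 = 33.2 kJ/kg
dh_actual = 330.2 - 268.9 = 61.3 kJ/kg
eta_s = dh_ideal / dh_actual = 33.2 / 61.3
eta_s = 0.5416

0.5416


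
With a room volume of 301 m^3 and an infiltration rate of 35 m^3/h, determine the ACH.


ACH = flow / volume
ACH = 35 / 301
ACH = 0.116

0.116


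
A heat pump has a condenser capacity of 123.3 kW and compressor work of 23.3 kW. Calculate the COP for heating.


COP_hp = Q_cond / W
COP_hp = 123.3 / 23.3
COP_hp = 5.292

5.292


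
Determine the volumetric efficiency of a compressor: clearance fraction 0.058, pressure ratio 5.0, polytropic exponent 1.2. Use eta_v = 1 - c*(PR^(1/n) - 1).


PR^(1/n) = 5.0^(1/1.2) = 3.82362246
eta_v = 1 - 0.058 * (3.82362246 - 1)
eta_v = 0.8362

0.8362


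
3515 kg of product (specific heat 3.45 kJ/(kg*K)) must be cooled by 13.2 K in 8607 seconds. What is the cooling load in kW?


Q = m * cp * dT / t
Q = 3515 * 3.45 * 13.2 / 8607
Q = 18.598 kW

18.598


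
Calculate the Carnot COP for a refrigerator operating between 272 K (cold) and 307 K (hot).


dT = 307 - 272 = 35 K
COP_carnot = T_cold / dT = 272 / 35
COP_carnot = 7.771

7.771


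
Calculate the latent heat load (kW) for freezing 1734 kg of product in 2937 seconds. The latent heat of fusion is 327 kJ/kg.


Q_lat = m * h_fg / t
Q_lat = 1734 * 327 / 2937
Q_lat = 193.06 kW

193.06


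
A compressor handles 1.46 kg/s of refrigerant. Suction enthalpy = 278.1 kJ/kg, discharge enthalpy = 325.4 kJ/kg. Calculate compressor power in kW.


dh = 325.4 - 278.1 = 47.3 kJ/kg
W = m_dot * dh = 1.46 * 47.3 = 69.06 kW

69.06


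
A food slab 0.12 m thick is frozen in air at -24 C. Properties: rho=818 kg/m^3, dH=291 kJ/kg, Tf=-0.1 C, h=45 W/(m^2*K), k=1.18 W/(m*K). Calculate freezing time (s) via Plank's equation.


dT = -0.1 - (-24) = 23.9 K
term1 = a/(2h) = 0.12/(2*45) = 0.001333333333
term2 = a^2/(8k) = 0.12^2/(8*1.18) = 0.001525423729
t = rho*dH*1000/dT * (term1 + term2)
t = 818*291*1000/23.9 * (0.001333333333 + 0.001525423729)
t = 28473 s

28473


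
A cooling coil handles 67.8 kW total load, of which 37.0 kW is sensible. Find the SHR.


SHR = Q_sensible / Q_total
SHR = 37.0 / 67.8
SHR = 0.546

0.546


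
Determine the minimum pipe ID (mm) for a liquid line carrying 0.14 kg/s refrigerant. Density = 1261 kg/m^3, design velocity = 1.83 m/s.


A = m_dot / (rho * v) = 0.14 / (1261 * 1.83) = 0.00006066830471 m^2
d = sqrt(4*A/pi) * 1000
d = 8.8 mm

8.8


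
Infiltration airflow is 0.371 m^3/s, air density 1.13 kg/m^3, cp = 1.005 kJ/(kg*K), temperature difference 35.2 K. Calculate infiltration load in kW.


Q = V_dot * rho * cp * dT
Q = 0.371 * 1.13 * 1.005 * 35.2
Q = 14.831 kW

14.831


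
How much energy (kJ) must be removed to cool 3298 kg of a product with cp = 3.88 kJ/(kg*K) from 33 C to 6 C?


dT = 33 - (6) = 27 K
Q = m * cp * dT = 3298 * 3.88 * 27
Q = 345498 kJ

345498


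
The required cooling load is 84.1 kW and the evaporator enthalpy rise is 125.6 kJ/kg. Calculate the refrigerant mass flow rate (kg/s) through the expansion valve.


m_dot = Q / dh
m_dot = 84.1 / 125.6
m_dot = 0.6696 kg/s

0.6696


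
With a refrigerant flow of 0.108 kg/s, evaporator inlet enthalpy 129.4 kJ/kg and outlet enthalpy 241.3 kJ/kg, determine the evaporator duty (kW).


dh = 241.3 - 129.4 = 111.9 kJ/kg
Q_evap = m_dot * dh = 0.108 * 111.9
Q_evap = 12.09 kW

12.09


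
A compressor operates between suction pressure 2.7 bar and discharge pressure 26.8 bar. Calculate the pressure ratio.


PR = P_high / P_low
PR = 26.8 / 2.7
PR = 9.926

9.926


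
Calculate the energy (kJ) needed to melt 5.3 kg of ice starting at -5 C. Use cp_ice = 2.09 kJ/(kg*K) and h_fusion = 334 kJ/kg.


Sensible heat = cp * dT = 2.09 * 5 = 10.45 kJ/kg
Total per kg = 10.45 + 334 = 344.45 kJ/kg
Q = m * total = 5.3 * 344.45
Q = 1825.6 kJ

1825.6


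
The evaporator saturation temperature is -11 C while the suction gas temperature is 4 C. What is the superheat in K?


Superheat = T_suction - T_evap
Superheat = 4 - (-11)
Superheat = 15 K

15


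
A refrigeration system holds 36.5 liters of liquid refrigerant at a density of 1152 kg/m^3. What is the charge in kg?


Charge = V * rho / 1000
Charge = 36.5 * 1152 / 1000
Charge = 42.05 kg

42.05


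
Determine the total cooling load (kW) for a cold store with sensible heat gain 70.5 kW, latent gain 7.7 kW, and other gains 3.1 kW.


Q_total = Q_s + Q_l + Q_misc
Q_total = 70.5 + 7.7 + 3.1
Q_total = 81.3 kW

81.3


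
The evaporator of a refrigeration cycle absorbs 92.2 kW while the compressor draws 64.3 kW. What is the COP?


COP = Q_evap / W
COP = 92.2 / 64.3
COP = 1.434

1.434


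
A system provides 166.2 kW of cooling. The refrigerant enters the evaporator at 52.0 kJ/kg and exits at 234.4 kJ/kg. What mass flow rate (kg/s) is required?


dh = 234.4 - 52.0 = 182.4 kJ/kg
m_dot = Q / dh = 166.2 / 182.4 = 0.9112 kg/s

0.9112


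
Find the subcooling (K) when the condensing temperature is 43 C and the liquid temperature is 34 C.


Subcooling = T_cond - T_liquid
Subcooling = 43 - 34
Subcooling = 9 K

9


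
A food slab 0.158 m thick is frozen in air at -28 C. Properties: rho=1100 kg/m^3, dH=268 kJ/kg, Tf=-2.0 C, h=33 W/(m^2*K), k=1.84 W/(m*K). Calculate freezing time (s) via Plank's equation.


dT = -2.0 - (-28) = 26.0 K
term1 = a/(2h) = 0.158/(2*33) = 0.002393939394
term2 = a^2/(8k) = 0.158^2/(8*1.84) = 0.001695923913
t = rho*dH*1000/dT * (term1 + term2)
t = 1100*268*1000/26.0 * (0.002393939394 + 0.001695923913)
t = 46373 s

46373


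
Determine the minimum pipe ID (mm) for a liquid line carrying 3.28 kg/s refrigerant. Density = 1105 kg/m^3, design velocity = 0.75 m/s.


A = m_dot / (rho * v) = 3.28 / (1105 * 0.75) = 0.003957767722 m^2
d = sqrt(4*A/pi) * 1000
d = 71.0 mm

71.0


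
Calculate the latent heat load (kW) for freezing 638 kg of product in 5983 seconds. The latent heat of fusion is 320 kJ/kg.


Q_lat = m * h_fg / t
Q_lat = 638 * 320 / 5983
Q_lat = 34.12 kW

34.12


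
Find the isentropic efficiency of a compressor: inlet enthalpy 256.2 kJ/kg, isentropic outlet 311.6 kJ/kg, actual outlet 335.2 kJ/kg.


dh_ideal = 311.6 - 256.2 = 55.4 kJ/kg
dh_actual = 335.2 - 256.2 = 79.0 kJ/kg
eta_s = dh_ideal / dh_actual = 55.4 / 79.0
eta_s = 0.7013

0.7013


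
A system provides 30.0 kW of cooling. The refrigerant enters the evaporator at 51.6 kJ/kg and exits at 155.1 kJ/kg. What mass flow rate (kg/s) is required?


dh = 155.1 - 51.6 = 103.5 kJ/kg
m_dot = Q / dh = 30.0 / 103.5 = 0.2899 kg/s

0.2899


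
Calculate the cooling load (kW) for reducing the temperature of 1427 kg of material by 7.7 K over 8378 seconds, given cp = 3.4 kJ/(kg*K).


Q = m * cp * dT / t
Q = 1427 * 3.4 * 7.7 / 8378
Q = 4.459 kW

4.459


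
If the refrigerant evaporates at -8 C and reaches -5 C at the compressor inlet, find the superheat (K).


Superheat = T_suction - T_evap
Superheat = -5 - (-8)
Superheat = 3 K

3


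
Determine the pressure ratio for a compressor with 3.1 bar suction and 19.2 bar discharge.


PR = P_high / P_low
PR = 19.2 / 3.1
PR = 6.194

6.194


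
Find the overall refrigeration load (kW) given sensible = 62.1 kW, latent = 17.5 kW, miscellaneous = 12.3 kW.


Q_total = Q_s + Q_l + Q_misc
Q_total = 62.1 + 17.5 + 12.3
Q_total = 91.9 kW

91.9


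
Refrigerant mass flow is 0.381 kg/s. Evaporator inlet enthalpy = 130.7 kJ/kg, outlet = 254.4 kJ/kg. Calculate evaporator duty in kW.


dh = 254.4 - 130.7 = 123.7 kJ/kg
Q_evap = m_dot * dh = 0.381 * 123.7
Q_evap = 47.13 kW

47.13


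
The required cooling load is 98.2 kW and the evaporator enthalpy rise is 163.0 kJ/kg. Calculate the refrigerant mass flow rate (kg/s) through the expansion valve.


m_dot = Q / dh
m_dot = 98.2 / 163.0
m_dot = 0.6025 kg/s

0.6025


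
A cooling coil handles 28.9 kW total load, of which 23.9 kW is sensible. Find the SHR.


SHR = Q_sensible / Q_total
SHR = 23.9 / 28.9
SHR = 0.827

0.827


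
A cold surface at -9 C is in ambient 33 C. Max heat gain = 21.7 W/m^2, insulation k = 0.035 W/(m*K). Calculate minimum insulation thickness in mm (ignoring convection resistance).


dT = 33 - (-9) = 42 K
thickness = k * dT / q_max * 1000
thickness = 0.035 * 42 / 21.7 * 1000
thickness = 67.7 mm

67.7


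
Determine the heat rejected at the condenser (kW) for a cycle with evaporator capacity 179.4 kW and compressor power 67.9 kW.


Q_cond = Q_evap + W
Q_cond = 179.4 + 67.9
Q_cond = 247.3 kW

247.3


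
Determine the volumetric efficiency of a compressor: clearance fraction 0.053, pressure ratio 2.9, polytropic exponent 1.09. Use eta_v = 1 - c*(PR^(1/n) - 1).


PR^(1/n) = 2.9^(1/1.09) = 2.65594053
eta_v = 1 - 0.053 * (2.65594053 - 1)
eta_v = 0.9122

0.9122


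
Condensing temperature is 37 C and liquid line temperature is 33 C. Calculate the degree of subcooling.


Subcooling = T_cond - T_liquid
Subcooling = 37 - 33
Subcooling = 4 K

4


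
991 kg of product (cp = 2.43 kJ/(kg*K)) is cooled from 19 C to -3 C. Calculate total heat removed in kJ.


dT = 19 - (-3) = 22 K
Q = m * cp * dT = 991 * 2.43 * 22
Q = 52979 kJ

52979


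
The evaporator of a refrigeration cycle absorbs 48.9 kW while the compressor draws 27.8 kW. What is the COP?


COP = Q_evap / W
COP = 48.9 / 27.8
COP = 1.759

1.759


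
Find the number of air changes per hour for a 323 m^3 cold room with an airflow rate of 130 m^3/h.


ACH = flow / volume
ACH = 130 / 323
ACH = 0.402

0.402


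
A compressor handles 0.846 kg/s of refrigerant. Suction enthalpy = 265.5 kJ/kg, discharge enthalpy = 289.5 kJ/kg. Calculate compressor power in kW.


dh = 289.5 - 265.5 = 24.0 kJ/kg
W = m_dot * dh = 0.846 * 24.0 = 20.3 kW

20.3


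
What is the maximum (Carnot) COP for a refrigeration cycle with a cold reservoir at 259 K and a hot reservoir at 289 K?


dT = 289 - 259 = 30 K
COP_carnot = T_cold / dT = 259 / 30
COP_carnot = 8.633

8.633


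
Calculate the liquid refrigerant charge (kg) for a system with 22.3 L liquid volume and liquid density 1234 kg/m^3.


Charge = V * rho / 1000
Charge = 22.3 * 1234 / 1000
Charge = 27.52 kg

27.52


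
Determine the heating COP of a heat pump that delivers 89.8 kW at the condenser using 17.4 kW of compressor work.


COP_hp = Q_cond / W
COP_hp = 89.8 / 17.4
COP_hp = 5.161

5.161


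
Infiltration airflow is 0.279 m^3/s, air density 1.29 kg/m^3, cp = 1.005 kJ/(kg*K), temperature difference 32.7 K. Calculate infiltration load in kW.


Q = V_dot * rho * cp * dT
Q = 0.279 * 1.29 * 1.005 * 32.7
Q = 11.828 kW

11.828


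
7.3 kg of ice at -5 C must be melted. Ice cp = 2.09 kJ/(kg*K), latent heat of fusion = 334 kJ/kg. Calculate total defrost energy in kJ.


Sensible heat = cp * dT = 2.09 * 5 = 10.45 kJ/kg
Total per kg = 10.45 + 334 = 344.45 kJ/kg
Q = m * total = 7.3 * 344.45
Q = 2514.5 kJ

2514.5


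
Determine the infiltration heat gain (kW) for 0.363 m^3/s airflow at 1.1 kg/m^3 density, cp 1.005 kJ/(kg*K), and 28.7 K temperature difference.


Q = V_dot * rho * cp * dT
Q = 0.363 * 1.1 * 1.005 * 28.7
Q = 11.517 kW

11.517


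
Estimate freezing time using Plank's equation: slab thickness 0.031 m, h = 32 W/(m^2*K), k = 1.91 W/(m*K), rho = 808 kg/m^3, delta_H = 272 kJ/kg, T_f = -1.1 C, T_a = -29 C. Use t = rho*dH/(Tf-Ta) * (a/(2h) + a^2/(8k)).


dT = -1.1 - (-29) = 27.9 K
term1 = a/(2h) = 0.031/(2*32) = 0.000484375
term2 = a^2/(8k) = 0.031^2/(8*1.91) = 0.00006289267016
t = rho*dH*1000/dT * (term1 + term2)
t = 808*272*1000/27.9 * (0.000484375 + 0.00006289267016)
t = 4311 s

4311


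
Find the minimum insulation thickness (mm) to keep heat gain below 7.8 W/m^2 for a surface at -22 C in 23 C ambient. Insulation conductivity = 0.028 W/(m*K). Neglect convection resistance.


dT = 23 - (-22) = 45 K
thickness = k * dT / q_max * 1000
thickness = 0.028 * 45 / 7.8 * 1000
thickness = 161.5 mm

161.5


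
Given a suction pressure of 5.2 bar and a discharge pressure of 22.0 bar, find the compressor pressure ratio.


PR = P_high / P_low
PR = 22.0 / 5.2
PR = 4.231

4.231


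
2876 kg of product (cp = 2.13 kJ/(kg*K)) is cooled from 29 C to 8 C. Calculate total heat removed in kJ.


dT = 29 - (8) = 21 K
Q = m * cp * dT = 2876 * 2.13 * 21
Q = 128643 kJ

128643


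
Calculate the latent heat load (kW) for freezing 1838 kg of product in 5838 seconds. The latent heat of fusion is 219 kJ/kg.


Q_lat = m * h_fg / t
Q_lat = 1838 * 219 / 5838
Q_lat = 68.95 kW

68.95


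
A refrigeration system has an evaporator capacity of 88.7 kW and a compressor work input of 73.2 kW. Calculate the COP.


COP = Q_evap / W
COP = 88.7 / 73.2
COP = 1.212

1.212


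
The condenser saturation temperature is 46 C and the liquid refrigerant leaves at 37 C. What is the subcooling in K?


Subcooling = T_cond - T_liquid
Subcooling = 46 - 37
Subcooling = 9 K

9


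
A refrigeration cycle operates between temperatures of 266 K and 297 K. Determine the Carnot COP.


dT = 297 - 266 = 31 K
COP_carnot = T_cold / dT = 266 / 31
COP_carnot = 8.581

8.581


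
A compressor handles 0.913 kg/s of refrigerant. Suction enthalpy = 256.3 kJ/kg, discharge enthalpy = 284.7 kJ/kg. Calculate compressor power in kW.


dh = 284.7 - 256.3 = 28.4 kJ/kg
W = m_dot * dh = 0.913 * 28.4 = 25.93 kW

25.93


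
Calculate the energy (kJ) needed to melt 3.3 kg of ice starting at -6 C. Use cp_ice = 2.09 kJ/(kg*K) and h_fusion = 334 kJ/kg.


Sensible heat = cp * dT = 2.09 * 6 = 12.54 kJ/kg
Total per kg = 12.54 + 334 = 346.54 kJ/kg
Q = m * total = 3.3 * 346.54
Q = 1143.6 kJ

1143.6


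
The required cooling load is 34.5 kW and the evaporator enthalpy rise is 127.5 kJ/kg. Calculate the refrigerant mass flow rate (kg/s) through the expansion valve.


m_dot = Q / dh
m_dot = 34.5 / 127.5
m_dot = 0.2706 kg/s

0.2706


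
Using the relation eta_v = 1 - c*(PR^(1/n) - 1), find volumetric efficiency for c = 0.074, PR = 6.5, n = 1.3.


PR^(1/n) = 6.5^(1/1.3) = 4.2200536
eta_v = 1 - 0.074 * (4.2200536 - 1)
eta_v = 0.7617

0.7617


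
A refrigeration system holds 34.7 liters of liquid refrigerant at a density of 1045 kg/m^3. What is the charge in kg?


Charge = V * rho / 1000
Charge = 34.7 * 1045 / 1000
Charge = 36.26 kg

36.26


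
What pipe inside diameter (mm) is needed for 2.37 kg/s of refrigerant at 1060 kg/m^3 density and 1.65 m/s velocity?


A = m_dot / (rho * v) = 2.37 / (1060 * 1.65) = 0.001355060034 m^2
d = sqrt(4*A/pi) * 1000
d = 41.5 mm

41.5


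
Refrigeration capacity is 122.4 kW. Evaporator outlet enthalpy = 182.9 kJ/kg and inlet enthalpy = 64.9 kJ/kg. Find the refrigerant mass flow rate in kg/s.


dh = 182.9 - 64.9 = 118.0 kJ/kg
m_dot = Q / dh = 122.4 / 118.0 = 1.0373 kg/s

1.0373


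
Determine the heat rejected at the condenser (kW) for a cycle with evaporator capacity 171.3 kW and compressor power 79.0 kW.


Q_cond = Q_evap + W
Q_cond = 171.3 + 79.0
Q_cond = 250.3 kW

250.3


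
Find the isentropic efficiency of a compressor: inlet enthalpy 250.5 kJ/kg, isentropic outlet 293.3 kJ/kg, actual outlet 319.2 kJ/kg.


dh_ideal = 293.3 - 250.5 = 42.8 kJ/kg
dh_actual = 319.2 - 250.5 = 68.7 kJ/kg
eta_s = dh_ideal / dh_actual = 42.8 / 68.7
eta_s = 0.623

0.623


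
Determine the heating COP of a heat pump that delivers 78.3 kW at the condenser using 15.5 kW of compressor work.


COP_hp = Q_cond / W
COP_hp = 78.3 / 15.5
COP_hp = 5.052

5.052


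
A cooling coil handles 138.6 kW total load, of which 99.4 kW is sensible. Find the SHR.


SHR = Q_sensible / Q_total
SHR = 99.4 / 138.6
SHR = 0.717

0.717


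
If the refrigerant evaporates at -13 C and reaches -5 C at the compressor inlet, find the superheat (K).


Superheat = T_suction - T_evap
Superheat = -5 - (-13)
Superheat = 8 K

8


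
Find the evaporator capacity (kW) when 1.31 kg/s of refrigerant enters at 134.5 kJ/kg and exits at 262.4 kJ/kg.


dh = 262.4 - 134.5 = 127.9 kJ/kg
Q_evap = m_dot * dh = 1.31 * 127.9
Q_evap = 167.55 kW

167.55


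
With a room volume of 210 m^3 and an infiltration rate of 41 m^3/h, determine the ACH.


ACH = flow / volume
ACH = 41 / 210
ACH = 0.195

0.195


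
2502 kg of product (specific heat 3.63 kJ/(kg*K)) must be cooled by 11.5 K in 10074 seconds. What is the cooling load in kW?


Q = m * cp * dT / t
Q = 2502 * 3.63 * 11.5 / 10074
Q = 10.368 kW

10.368


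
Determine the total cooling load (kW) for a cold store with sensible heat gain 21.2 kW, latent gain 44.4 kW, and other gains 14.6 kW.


Q_total = Q_s + Q_l + Q_misc
Q_total = 21.2 + 44.4 + 14.6
Q_total = 80.2 kW

80.2


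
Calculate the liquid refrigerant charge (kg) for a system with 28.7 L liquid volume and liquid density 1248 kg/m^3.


Charge = V * rho / 1000
Charge = 28.7 * 1248 / 1000
Charge = 35.82 kg

35.82


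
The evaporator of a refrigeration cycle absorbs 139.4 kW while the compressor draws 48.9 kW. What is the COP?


COP = Q_evap / W
COP = 139.4 / 48.9
COP = 2.851

2.851


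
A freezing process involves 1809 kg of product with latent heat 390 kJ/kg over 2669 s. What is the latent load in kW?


Q_lat = m * h_fg / t
Q_lat = 1809 * 390 / 2669
Q_lat = 264.33 kW

264.33


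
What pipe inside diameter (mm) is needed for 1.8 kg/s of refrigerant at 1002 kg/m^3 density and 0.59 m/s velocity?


A = m_dot / (rho * v) = 1.8 / (1002 * 0.59) = 0.003044757942 m^2
d = sqrt(4*A/pi) * 1000
d = 62.3 mm

62.3


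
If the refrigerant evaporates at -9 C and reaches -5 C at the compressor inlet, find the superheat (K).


Superheat = T_suction - T_evap
Superheat = -5 - (-9)
Superheat = 4 K

4


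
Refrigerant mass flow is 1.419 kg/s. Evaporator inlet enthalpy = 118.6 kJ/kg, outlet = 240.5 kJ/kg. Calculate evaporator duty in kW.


dh = 240.5 - 118.6 = 121.9 kJ/kg
Q_evap = m_dot * dh = 1.419 * 121.9
Q_evap = 172.98 kW

172.98


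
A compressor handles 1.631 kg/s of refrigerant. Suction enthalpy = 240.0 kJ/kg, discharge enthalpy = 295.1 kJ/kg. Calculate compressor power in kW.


dh = 295.1 - 240.0 = 55.1 kJ/kg
W = m_dot * dh = 1.631 * 55.1 = 89.87 kW

89.87


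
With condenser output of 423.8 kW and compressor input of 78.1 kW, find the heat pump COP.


COP_hp = Q_cond / W
COP_hp = 423.8 / 78.1
COP_hp = 5.426

5.426


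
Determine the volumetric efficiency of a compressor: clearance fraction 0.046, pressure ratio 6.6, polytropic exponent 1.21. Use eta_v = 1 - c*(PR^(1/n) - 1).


PR^(1/n) = 6.6^(1/1.21) = 4.75673588
eta_v = 1 - 0.046 * (4.75673588 - 1)
eta_v = 0.8272

0.8272


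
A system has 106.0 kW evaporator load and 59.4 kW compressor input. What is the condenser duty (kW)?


Q_cond = Q_evap + W
Q_cond = 106.0 + 59.4
Q_cond = 165.4 kW

165.4


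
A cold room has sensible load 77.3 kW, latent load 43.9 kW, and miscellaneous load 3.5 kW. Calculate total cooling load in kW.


Q_total = Q_s + Q_l + Q_misc
Q_total = 77.3 + 43.9 + 3.5
Q_total = 124.7 kW

124.7


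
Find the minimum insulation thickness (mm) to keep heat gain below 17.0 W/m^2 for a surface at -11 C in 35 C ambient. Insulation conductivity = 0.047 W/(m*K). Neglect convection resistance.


dT = 35 - (-11) = 46 K
thickness = k * dT / q_max * 1000
thickness = 0.047 * 46 / 17.0 * 1000
thickness = 127.2 mm

127.2


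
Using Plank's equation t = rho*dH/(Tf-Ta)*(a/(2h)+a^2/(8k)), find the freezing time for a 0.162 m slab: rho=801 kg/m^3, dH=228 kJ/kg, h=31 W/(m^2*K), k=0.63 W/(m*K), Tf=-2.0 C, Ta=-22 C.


dT = -2.0 - (-22) = 20.0 K
term1 = a/(2h) = 0.162/(2*31) = 0.002612903226
term2 = a^2/(8k) = 0.162^2/(8*0.63) = 0.005207142857
t = rho*dH*1000/dT * (term1 + term2)
t = 801*228*1000/20.0 * (0.002612903226 + 0.005207142857)
t = 71408 s

71408


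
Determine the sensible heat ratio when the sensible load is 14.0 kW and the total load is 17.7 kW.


SHR = Q_sensible / Q_total
SHR = 14.0 / 17.7
SHR = 0.791

0.791


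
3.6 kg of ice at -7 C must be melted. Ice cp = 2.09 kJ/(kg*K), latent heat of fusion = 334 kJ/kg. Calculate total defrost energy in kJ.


Sensible heat = cp * dT = 2.09 * 7 = 14.63 kJ/kg
Total per kg = 14.63 + 334 = 348.63 kJ/kg
Q = m * total = 3.6 * 348.63
Q = 1255.1 kJ

1255.1


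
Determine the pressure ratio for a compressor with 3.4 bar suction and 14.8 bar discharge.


PR = P_high / P_low
PR = 14.8 / 3.4
PR = 4.353

4.353


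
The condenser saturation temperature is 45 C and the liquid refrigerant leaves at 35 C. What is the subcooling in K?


Subcooling = T_cond - T_liquid
Subcooling = 45 - 35
Subcooling = 10 K

10


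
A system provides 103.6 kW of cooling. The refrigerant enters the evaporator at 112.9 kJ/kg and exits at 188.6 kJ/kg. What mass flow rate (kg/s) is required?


dh = 188.6 - 112.9 = 75.7 kJ/kg
m_dot = Q / dh = 103.6 / 75.7 = 1.3686 kg/s

1.3686


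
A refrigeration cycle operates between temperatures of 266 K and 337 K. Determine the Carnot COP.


dT = 337 - 266 = 71 K
COP_carnot = T_cold / dT = 266 / 71
COP_carnot = 3.746

3.746


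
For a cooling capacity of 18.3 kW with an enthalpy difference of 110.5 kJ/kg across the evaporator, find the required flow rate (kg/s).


m_dot = Q / dh
m_dot = 18.3 / 110.5
m_dot = 0.1656 kg/s

0.1656


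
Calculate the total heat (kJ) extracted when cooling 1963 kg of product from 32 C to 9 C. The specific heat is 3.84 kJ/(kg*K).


dT = 32 - (9) = 23 K
Q = m * cp * dT = 1963 * 3.84 * 23
Q = 173372 kJ

173372


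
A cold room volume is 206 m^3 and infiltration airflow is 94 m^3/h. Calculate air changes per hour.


ACH = flow / volume
ACH = 94 / 206
ACH = 0.456

0.456


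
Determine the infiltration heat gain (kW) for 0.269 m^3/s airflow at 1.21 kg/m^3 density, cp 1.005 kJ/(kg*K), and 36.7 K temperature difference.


Q = V_dot * rho * cp * dT
Q = 0.269 * 1.21 * 1.005 * 36.7
Q = 12.005 kW

12.005


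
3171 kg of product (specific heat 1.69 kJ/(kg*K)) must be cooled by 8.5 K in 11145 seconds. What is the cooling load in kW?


Q = m * cp * dT / t
Q = 3171 * 1.69 * 8.5 / 11145
Q = 4.087 kW

4.087


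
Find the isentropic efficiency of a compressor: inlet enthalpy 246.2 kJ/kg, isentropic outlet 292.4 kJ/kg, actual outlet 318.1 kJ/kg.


dh_ideal = 292.4 - 246.2 = 46.2 kJ/kg
dh_actual = 318.1 - 246.2 = 71.9 kJ/kg
eta_s = dh_ideal / dh_actual = 46.2 / 71.9
eta_s = 0.6426

0.6426


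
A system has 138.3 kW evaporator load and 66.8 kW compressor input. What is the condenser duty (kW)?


Q_cond = Q_evap + W
Q_cond = 138.3 + 66.8
Q_cond = 205.1 kW

205.1


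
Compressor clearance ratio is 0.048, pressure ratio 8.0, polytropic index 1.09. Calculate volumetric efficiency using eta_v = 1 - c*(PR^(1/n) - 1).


PR^(1/n) = 8.0^(1/1.09) = 6.7378746
eta_v = 1 - 0.048 * (6.7378746 - 1)
eta_v = 0.7246

0.7246


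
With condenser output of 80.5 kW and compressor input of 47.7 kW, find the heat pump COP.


COP_hp = Q_cond / W
COP_hp = 80.5 / 47.7
COP_hp = 1.688

1.688


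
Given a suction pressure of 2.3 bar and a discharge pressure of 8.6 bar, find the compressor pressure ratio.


PR = P_high / P_low
PR = 8.6 / 2.3
PR = 3.739

3.739


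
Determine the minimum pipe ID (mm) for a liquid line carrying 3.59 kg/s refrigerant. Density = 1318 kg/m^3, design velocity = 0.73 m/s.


A = m_dot / (rho * v) = 3.59 / (1318 * 0.73) = 0.00373126572 m^2
d = sqrt(4*A/pi) * 1000
d = 68.9 mm

68.9


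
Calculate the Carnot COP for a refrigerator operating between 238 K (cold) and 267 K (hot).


dT = 267 - 238 = 29 K
COP_carnot = T_cold / dT = 238 / 29
COP_carnot = 8.207

8.207


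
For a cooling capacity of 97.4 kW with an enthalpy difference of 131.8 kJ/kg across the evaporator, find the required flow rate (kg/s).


m_dot = Q / dh
m_dot = 97.4 / 131.8
m_dot = 0.739 kg/s

0.739


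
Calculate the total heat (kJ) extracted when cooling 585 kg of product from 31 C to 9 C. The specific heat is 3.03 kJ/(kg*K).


dT = 31 - (9) = 22 K
Q = m * cp * dT = 585 * 3.03 * 22
Q = 38996 kJ

38996


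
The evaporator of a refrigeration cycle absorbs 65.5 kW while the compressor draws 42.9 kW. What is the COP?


COP = Q_evap / W
COP = 65.5 / 42.9
COP = 1.527

1.527


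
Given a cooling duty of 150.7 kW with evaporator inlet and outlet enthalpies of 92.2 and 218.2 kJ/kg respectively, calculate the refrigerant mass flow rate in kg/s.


dh = 218.2 - 92.2 = 126.0 kJ/kg
m_dot = Q / dh = 150.7 / 126.0 = 1.196 kg/s

1.196


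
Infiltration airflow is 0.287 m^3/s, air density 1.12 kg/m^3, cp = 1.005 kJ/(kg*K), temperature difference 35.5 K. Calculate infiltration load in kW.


Q = V_dot * rho * cp * dT
Q = 0.287 * 1.12 * 1.005 * 35.5
Q = 11.468 kW

11.468


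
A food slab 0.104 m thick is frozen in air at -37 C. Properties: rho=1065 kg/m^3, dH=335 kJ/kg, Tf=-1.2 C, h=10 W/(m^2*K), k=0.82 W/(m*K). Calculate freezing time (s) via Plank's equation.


dT = -1.2 - (-37) = 35.8 K
term1 = a/(2h) = 0.104/(2*10) = 0.0052
term2 = a^2/(8k) = 0.104^2/(8*0.82) = 0.001648780488
t = rho*dH*1000/dT * (term1 + term2)
t = 1065*335*1000/35.8 * (0.0052 + 0.001648780488)
t = 68253 s

68253


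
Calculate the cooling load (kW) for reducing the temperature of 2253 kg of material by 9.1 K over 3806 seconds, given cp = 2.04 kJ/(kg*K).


Q = m * cp * dT / t
Q = 2253 * 2.04 * 9.1 / 3806
Q = 10.989 kW

10.989


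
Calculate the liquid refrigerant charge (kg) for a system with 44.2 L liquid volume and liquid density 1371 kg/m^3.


Charge = V * rho / 1000
Charge = 44.2 * 1371 / 1000
Charge = 60.6 kg

60.6


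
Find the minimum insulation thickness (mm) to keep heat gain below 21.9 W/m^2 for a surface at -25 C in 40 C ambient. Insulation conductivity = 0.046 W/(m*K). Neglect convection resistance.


dT = 40 - (-25) = 65 K
thickness = k * dT / q_max * 1000
thickness = 0.046 * 65 / 21.9 * 1000
thickness = 136.5 mm

136.5


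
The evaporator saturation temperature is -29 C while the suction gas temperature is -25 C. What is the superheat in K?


Superheat = T_suction - T_evap
Superheat = -25 - (-29)
Superheat = 4 K

4


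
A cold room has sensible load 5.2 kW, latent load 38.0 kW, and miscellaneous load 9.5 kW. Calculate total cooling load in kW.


Q_total = Q_s + Q_l + Q_misc
Q_total = 5.2 + 38.0 + 9.5
Q_total = 52.7 kW

52.7


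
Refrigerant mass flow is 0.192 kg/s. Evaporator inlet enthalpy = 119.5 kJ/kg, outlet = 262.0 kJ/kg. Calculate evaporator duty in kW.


dh = 262.0 - 119.5 = 142.5 kJ/kg
Q_evap = m_dot * dh = 0.192 * 142.5
Q_evap = 27.36 kW

27.36


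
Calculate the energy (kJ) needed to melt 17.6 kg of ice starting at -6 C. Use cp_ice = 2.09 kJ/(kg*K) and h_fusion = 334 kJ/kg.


Sensible heat = cp * dT = 2.09 * 6 = 12.54 kJ/kg
Total per kg = 12.54 + 334 = 346.54 kJ/kg
Q = m * total = 17.6 * 346.54
Q = 6099.1 kJ

6099.1


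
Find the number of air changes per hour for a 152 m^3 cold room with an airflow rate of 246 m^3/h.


ACH = flow / volume
ACH = 246 / 152
ACH = 1.618

1.618


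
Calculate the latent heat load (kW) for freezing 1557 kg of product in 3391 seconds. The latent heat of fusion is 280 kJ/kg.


Q_lat = m * h_fg / t
Q_lat = 1557 * 280 / 3391
Q_lat = 128.56 kW

128.56


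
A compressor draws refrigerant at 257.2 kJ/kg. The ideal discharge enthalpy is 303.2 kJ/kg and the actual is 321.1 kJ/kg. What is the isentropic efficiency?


dh_ideal = 303.2 - 257.2 = 46.0 kJ/kg
dh_actual = 321.1 - 257.2 = 63.9 kJ/kg
eta_s = dh_ideal / dh_actual = 46.0 / 63.9
eta_s = 0.7199

0.7199


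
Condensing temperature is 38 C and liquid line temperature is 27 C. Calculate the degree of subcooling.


Subcooling = T_cond - T_liquid
Subcooling = 38 - 27
Subcooling = 11 K

11


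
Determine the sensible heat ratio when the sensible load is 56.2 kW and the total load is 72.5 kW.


SHR = Q_sensible / Q_total
SHR = 56.2 / 72.5
SHR = 0.775

0.775


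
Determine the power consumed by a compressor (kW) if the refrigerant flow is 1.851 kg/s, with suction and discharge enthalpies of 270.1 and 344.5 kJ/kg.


dh = 344.5 - 270.1 = 74.4 kJ/kg
W = m_dot * dh = 1.851 * 74.4 = 137.71 kW

137.71


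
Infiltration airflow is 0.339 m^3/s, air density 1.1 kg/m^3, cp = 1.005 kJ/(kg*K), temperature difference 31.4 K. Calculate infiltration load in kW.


Q = V_dot * rho * cp * dT
Q = 0.339 * 1.1 * 1.005 * 31.4
Q = 11.768 kW

11.768


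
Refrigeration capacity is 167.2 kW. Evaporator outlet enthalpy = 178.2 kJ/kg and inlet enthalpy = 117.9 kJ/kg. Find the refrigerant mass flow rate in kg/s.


dh = 178.2 - 117.9 = 60.3 kJ/kg
m_dot = Q / dh = 167.2 / 60.3 = 2.7728 kg/s

2.7728


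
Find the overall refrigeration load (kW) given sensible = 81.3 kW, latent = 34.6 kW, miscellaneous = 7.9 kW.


Q_total = Q_s + Q_l + Q_misc
Q_total = 81.3 + 34.6 + 7.9
Q_total = 123.8 kW

123.8


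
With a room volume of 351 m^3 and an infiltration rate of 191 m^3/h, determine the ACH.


ACH = flow / volume
ACH = 191 / 351
ACH = 0.544

0.544


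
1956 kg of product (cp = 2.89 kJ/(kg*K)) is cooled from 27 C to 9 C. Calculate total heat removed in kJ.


dT = 27 - (9) = 18 K
Q = m * cp * dT = 1956 * 2.89 * 18
Q = 101751 kJ

101751


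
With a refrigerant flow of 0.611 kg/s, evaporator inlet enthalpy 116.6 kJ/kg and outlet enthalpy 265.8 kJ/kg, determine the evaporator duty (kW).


dh = 265.8 - 116.6 = 149.2 kJ/kg
Q_evap = m_dot * dh = 0.611 * 149.2
Q_evap = 91.16 kW

91.16


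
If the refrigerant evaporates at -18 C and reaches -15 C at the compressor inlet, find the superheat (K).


Superheat = T_suction - T_evap
Superheat = -15 - (-18)
Superheat = 3 K

3


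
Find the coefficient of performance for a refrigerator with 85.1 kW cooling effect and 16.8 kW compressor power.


COP = Q_evap / W
COP = 85.1 / 16.8
COP = 5.065

5.065


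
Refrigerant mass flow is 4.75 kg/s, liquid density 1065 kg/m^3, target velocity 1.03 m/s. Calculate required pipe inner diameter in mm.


A = m_dot / (rho * v) = 4.75 / (1065 * 1.03) = 0.004330188249 m^2
d = sqrt(4*A/pi) * 1000
d = 74.3 mm

74.3


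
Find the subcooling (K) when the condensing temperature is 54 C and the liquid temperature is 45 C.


Subcooling = T_cond - T_liquid
Subcooling = 54 - 45
Subcooling = 9 K

9


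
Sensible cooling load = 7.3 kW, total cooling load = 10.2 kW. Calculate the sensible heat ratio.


SHR = Q_sensible / Q_total
SHR = 7.3 / 10.2
SHR = 0.716

0.716


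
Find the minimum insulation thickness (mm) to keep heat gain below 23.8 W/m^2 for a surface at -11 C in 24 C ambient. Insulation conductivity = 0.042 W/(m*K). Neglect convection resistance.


dT = 24 - (-11) = 35 K
thickness = k * dT / q_max * 1000
thickness = 0.042 * 35 / 23.8 * 1000
thickness = 61.8 mm

61.8


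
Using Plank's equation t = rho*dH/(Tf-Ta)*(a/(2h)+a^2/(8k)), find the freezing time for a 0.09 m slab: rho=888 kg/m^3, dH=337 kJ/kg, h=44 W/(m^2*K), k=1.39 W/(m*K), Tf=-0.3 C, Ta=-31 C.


dT = -0.3 - (-31) = 30.7 K
term1 = a/(2h) = 0.09/(2*44) = 0.001022727273
term2 = a^2/(8k) = 0.09^2/(8*1.39) = 0.0007284172662
t = rho*dH*1000/dT * (term1 + term2)
t = 888*337*1000/30.7 * (0.001022727273 + 0.0007284172662)
t = 17070 s

17070


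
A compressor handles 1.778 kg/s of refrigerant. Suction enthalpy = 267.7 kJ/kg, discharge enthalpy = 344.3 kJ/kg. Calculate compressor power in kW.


dh = 344.3 - 267.7 = 76.6 kJ/kg
W = m_dot * dh = 1.778 * 76.6 = 136.19 kW

136.19


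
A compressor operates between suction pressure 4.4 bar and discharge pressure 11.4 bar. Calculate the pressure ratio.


PR = P_high / P_low
PR = 11.4 / 4.4
PR = 2.591

2.591


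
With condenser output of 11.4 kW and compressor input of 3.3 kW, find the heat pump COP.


COP_hp = Q_cond / W
COP_hp = 11.4 / 3.3
COP_hp = 3.455

3.455


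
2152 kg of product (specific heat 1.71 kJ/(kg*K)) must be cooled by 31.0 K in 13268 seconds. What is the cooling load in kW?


Q = m * cp * dT / t
Q = 2152 * 1.71 * 31.0 / 13268
Q = 8.598 kW

8.598


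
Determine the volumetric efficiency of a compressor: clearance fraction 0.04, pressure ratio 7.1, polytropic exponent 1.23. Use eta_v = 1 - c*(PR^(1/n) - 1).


PR^(1/n) = 7.1^(1/1.23) = 4.92130134
eta_v = 1 - 0.04 * (4.92130134 - 1)
eta_v = 0.8431

0.8431


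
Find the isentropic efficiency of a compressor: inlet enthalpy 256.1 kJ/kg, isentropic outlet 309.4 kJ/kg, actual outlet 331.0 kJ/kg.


dh_ideal = 309.4 - 256.1 = 53.3 kJ/kg
dh_actual = 331.0 - 256.1 = 74.9 kJ/kg
eta_s = dh_ideal / dh_actual = 53.3 / 74.9
eta_s = 0.7116

0.7116


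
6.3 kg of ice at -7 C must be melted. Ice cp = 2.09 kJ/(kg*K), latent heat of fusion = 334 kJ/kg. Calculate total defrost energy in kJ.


Sensible heat = cp * dT = 2.09 * 7 = 14.63 kJ/kg
Total per kg = 14.63 + 334 = 348.63 kJ/kg
Q = m * total = 6.3 * 348.63
Q = 2196.4 kJ

2196.4


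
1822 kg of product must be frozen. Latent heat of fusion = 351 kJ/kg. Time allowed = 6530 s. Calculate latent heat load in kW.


Q_lat = m * h_fg / t
Q_lat = 1822 * 351 / 6530
Q_lat = 97.94 kW

97.94


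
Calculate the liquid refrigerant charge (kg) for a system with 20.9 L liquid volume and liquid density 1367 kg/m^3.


Charge = V * rho / 1000
Charge = 20.9 * 1367 / 1000
Charge = 28.57 kg

28.57


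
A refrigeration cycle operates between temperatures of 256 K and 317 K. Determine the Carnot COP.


dT = 317 - 256 = 61 K
COP_carnot = T_cold / dT = 256 / 61
COP_carnot = 4.197

4.197


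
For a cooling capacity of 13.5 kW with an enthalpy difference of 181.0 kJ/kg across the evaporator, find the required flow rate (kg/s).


m_dot = Q / dh
m_dot = 13.5 / 181.0
m_dot = 0.0746 kg/s

0.0746


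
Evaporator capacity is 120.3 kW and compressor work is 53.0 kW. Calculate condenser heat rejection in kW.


Q_cond = Q_evap + W
Q_cond = 120.3 + 53.0
Q_cond = 173.3 kW

173.3


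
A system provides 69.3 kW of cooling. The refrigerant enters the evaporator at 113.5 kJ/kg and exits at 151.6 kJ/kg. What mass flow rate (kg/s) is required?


dh = 151.6 - 113.5 = 38.1 kJ/kg
m_dot = Q / dh = 69.3 / 38.1 = 1.8189 kg/s

1.8189


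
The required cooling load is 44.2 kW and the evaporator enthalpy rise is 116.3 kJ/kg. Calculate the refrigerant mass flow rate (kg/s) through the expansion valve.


m_dot = Q / dh
m_dot = 44.2 / 116.3
m_dot = 0.3801 kg/s

0.3801


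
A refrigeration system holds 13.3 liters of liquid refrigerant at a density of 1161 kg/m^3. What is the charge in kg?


Charge = V * rho / 1000
Charge = 13.3 * 1161 / 1000
Charge = 15.44 kg

15.44


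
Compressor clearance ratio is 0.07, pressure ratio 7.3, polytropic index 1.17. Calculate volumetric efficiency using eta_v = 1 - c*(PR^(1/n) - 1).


PR^(1/n) = 7.3^(1/1.17) = 5.46868346
eta_v = 1 - 0.07 * (5.46868346 - 1)
eta_v = 0.6872

0.6872


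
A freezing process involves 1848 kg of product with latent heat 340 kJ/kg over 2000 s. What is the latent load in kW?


Q_lat = m * h_fg / t
Q_lat = 1848 * 340 / 2000
Q_lat = 314.16 kW

314.16


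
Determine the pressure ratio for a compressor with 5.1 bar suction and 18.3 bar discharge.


PR = P_high / P_low
PR = 18.3 / 5.1
PR = 3.588

3.588


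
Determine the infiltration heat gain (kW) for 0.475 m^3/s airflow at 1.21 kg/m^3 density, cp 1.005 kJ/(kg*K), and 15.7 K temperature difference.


Q = V_dot * rho * cp * dT
Q = 0.475 * 1.21 * 1.005 * 15.7
Q = 9.069 kW

9.069


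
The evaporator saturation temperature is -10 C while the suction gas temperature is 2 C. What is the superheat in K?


Superheat = T_suction - T_evap
Superheat = 2 - (-10)
Superheat = 12 K

12


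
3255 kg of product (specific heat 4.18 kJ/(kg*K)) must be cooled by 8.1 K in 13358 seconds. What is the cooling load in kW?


Q = m * cp * dT / t
Q = 3255 * 4.18 * 8.1 / 13358
Q = 8.25 kW

8.25


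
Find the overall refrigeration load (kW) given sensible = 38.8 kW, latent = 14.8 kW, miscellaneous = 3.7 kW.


Q_total = Q_s + Q_l + Q_misc
Q_total = 38.8 + 14.8 + 3.7
Q_total = 57.3 kW

57.3


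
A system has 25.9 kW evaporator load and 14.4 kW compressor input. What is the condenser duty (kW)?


Q_cond = Q_evap + W
Q_cond = 25.9 + 14.4
Q_cond = 40.3 kW

40.3


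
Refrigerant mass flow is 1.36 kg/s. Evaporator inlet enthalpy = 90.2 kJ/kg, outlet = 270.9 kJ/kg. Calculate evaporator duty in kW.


dh = 270.9 - 90.2 = 180.7 kJ/kg
Q_evap = m_dot * dh = 1.36 * 180.7
Q_evap = 245.75 kW

245.75


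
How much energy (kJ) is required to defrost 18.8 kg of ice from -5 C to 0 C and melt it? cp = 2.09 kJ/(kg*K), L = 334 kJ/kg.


Sensible heat = cp * dT = 2.09 * 5 = 10.45 kJ/kg
Total per kg = 10.45 + 334 = 344.45 kJ/kg
Q = m * total = 18.8 * 344.45
Q = 6475.7 kJ

6475.7


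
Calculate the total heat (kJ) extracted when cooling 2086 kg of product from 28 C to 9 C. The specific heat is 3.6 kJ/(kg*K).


dT = 28 - (9) = 19 K
Q = m * cp * dT = 2086 * 3.6 * 19
Q = 142682 kJ

142682


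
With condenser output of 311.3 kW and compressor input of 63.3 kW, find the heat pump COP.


COP_hp = Q_cond / W
COP_hp = 311.3 / 63.3
COP_hp = 4.918

4.918


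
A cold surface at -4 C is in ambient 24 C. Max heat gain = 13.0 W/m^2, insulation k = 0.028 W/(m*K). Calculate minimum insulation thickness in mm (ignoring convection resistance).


dT = 24 - (-4) = 28 K
thickness = k * dT / q_max * 1000
thickness = 0.028 * 28 / 13.0 * 1000
thickness = 60.3 mm

60.3


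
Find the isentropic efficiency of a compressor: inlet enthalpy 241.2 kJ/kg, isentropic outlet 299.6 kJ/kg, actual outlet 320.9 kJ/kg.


dh_ideal = 299.6 - 241.2 = 58.4 kJ/kg
dh_actual = 320.9 - 241.2 = 79.7 kJ/kg
eta_s = dh_ideal / dh_actual = 58.4 / 79.7
eta_s = 0.7327

0.7327


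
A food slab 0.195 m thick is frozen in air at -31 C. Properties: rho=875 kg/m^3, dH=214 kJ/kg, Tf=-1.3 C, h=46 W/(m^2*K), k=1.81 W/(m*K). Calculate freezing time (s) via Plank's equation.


dT = -1.3 - (-31) = 29.7 K
term1 = a/(2h) = 0.195/(2*46) = 0.002119565217
term2 = a^2/(8k) = 0.195^2/(8*1.81) = 0.002626035912
t = rho*dH*1000/dT * (term1 + term2)
t = 875*214*1000/29.7 * (0.002119565217 + 0.002626035912)
t = 29920 s

29920


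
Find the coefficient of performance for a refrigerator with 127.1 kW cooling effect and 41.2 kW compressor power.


COP = Q_evap / W
COP = 127.1 / 41.2
COP = 3.085

3.085


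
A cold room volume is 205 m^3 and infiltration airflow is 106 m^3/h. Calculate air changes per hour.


ACH = flow / volume
ACH = 106 / 205
ACH = 0.517

0.517


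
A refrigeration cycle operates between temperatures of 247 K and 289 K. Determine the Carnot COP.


dT = 289 - 247 = 42 K
COP_carnot = T_cold / dT = 247 / 42
COP_carnot = 5.881

5.881


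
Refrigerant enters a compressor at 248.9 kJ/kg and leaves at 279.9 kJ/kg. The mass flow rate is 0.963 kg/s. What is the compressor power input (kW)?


dh = 279.9 - 248.9 = 31.0 kJ/kg
W = m_dot * dh = 0.963 * 31.0 = 29.85 kW

29.85


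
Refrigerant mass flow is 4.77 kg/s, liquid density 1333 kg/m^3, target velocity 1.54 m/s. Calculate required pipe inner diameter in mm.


A = m_dot / (rho * v) = 4.77 / (1333 * 1.54) = 0.002323632856 m^2
d = sqrt(4*A/pi) * 1000
d = 54.4 mm

54.4
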